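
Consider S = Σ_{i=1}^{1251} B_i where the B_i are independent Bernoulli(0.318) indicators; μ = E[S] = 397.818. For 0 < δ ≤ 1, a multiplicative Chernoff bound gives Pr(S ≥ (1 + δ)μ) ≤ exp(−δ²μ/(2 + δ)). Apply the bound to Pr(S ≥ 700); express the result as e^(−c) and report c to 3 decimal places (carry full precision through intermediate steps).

83.178

Write 700 = (1 + δ)μ, so δ = 700/397.818 − 1 = 0.7595986…
Then the exponent is δ²μ/(2 + δ) = (700 − μ)² / (μ·(2 + δ)) = 83.177686.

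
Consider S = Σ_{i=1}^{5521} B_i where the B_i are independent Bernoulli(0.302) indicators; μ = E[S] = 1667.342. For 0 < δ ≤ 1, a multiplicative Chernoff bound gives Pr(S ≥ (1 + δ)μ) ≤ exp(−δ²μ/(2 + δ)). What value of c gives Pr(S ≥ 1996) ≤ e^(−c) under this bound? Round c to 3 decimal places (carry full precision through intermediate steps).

Write 1996 = (1 + δ)μ, so δ = 1996/1667.342 − 1 = 0.1971149…
Then the exponent is δ²μ/(2 + δ) = (1996 − μ)² / (μ·(2 + δ)) = 29.485667.

29.486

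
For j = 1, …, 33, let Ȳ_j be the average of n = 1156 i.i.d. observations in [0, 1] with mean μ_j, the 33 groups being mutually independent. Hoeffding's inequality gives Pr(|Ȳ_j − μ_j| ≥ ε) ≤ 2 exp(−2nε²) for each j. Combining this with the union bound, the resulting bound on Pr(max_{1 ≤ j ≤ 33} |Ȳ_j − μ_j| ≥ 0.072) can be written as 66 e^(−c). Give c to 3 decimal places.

11.985

Union bound over the 33 events: Pr(max_{1 ≤ j ≤ 33} |Ȳ_j − μ_j| ≥ 0.072) ≤ 33·2·exp(−2nε²) = 66 exp(−2·1156·0.072²).
So c = 2·1156·0.072² = 11.9854.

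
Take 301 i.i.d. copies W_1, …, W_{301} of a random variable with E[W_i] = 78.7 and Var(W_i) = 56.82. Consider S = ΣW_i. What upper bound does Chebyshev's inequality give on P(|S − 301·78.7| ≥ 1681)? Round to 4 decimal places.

0.0061

Var(S) = n·Var(W_i) = 301·56.82 = 17102.82.
Chebyshev: P(|S − 301·78.7| ≥ 1681) ≤ Var(S)/1681² = 17102.82/2825761 = 0.0061.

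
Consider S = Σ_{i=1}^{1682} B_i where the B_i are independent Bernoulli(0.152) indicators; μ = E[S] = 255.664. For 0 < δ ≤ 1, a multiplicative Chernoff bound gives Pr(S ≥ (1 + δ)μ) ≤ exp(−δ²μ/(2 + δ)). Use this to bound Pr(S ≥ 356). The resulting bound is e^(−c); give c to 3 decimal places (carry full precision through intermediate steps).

Write 356 = (1 + δ)μ, so δ = 356/255.664 − 1 = 0.3924526…
Then the exponent is δ²μ/(2 + δ) = (356 − μ)² / (μ·(2 + δ)) = 16.458894.

16.459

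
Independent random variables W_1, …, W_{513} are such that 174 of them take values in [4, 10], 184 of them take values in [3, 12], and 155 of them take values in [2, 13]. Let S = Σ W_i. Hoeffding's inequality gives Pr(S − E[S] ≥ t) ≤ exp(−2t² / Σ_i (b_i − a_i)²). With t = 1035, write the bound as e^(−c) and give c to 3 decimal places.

Σ(b_i − a_i)² = 174·6² + 184·9² + 155·11² = 39923.
c = 2t² / 39923 = 2·1035² / 39923 = 53.6646.

53.665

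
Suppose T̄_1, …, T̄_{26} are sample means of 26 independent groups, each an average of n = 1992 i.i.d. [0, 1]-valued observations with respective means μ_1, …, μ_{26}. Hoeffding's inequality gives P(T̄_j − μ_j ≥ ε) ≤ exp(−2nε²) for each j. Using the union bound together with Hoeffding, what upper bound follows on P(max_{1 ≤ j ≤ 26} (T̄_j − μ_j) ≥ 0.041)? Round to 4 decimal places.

Per-experiment Hoeffding bound: exp(−2·1992·0.041²) = exp(−6.69710) = 0.0012345.
Union bound over 26 events: 26·0.0012345 = 0.03210.

0.0321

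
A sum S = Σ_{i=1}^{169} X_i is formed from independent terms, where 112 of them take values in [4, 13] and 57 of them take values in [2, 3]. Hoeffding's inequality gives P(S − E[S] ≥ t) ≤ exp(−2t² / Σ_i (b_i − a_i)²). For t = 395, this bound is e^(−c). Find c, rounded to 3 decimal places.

Σ(b_i − a_i)² = 112·9² + 57·1² = 9129.
c = 2t² / 9129 = 2·395² / 9129 = 34.1823.

34.182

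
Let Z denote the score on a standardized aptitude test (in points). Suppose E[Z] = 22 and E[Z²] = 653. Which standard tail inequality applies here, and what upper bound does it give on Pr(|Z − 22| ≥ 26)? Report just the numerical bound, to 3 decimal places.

The first two moments determine the variance, so Chebyshev's inequality is the sharpest standard bound available.
Var(Z) = E[Z²] − (E[Z])² = 653 − 484 = 169.
Chebyshev's inequality: Pr(|Z − μ| ≥ t) ≤ Var(Z)/t² = 169/676 = 0.2500.

0.250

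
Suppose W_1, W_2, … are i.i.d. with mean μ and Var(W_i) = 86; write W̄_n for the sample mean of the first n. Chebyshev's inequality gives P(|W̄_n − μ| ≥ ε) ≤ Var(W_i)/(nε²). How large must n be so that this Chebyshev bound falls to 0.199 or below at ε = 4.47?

22

Require 86/(n·4.47²) ≤ 0.199, i.e. n ≥ 86/(0.199·4.47²) = 21.629.
The smallest integer n is 22.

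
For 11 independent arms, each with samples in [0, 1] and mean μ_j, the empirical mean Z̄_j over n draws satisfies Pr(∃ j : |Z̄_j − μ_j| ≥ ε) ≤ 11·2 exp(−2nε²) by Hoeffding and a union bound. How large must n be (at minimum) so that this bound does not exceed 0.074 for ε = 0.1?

Need 2·11·exp(−2nε²) ≤ 0.074, i.e. exp(−2nε²) ≤ 0.074/22.
So 2nε² ≥ ln(22/0.074) = 5.694733.
Hence n ≥ 5.694733/(2·0.1²) = 284.737.
The smallest integer n is 285.

285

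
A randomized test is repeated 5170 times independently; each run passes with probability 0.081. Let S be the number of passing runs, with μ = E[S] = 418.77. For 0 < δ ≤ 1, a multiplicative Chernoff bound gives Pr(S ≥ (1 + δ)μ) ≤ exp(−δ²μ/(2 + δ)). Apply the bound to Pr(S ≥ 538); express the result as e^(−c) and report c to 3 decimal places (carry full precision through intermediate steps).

Write 538 = (1 + δ)μ, so δ = 538/418.77 − 1 = 0.2847148…
Then the exponent is δ²μ/(2 + δ) = (538 − μ)² / (μ·(2 + δ)) = 14.858109.

14.858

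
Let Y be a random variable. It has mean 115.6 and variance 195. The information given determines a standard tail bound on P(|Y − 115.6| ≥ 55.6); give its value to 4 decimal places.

Mean and variance are known, so Chebyshev's inequality applies.
Chebyshev: P(|Y − μ| ≥ t) ≤ Var(Y)/t².
Bound = 195 / 3091.36 = 0.0631.

0.0631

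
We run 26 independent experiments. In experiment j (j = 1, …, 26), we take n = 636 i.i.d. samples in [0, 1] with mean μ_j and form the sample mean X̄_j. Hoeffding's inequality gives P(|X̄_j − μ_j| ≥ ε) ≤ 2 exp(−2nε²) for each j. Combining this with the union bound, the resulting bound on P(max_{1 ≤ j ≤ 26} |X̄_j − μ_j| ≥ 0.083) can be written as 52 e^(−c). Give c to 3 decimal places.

Union bound over the 26 events: P(max_{1 ≤ j ≤ 26} |X̄_j − μ_j| ≥ 0.083) ≤ 26·2·exp(−2nε²) = 52 exp(−2·636·0.083²).
So c = 2·636·0.083² = 8.7628.

8.763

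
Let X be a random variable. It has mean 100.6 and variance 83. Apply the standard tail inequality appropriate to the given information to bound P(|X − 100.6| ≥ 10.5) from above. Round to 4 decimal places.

Mean and variance are known, so Chebyshev's inequality applies.
Chebyshev: P(|X − μ| ≥ t) ≤ Var(X)/t².
Bound = 83 / 110.25 = 0.7528.

0.7528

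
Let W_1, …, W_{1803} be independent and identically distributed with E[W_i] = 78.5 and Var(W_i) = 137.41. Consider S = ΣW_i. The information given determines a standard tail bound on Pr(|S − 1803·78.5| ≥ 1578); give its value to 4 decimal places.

With mean and variance of each term known, Chebyshev's inequality bounds the deviation of the sum (or sample mean).
Var(S) = n·Var(W_i) = 1803·137.41 = 247750.23.
Chebyshev: Pr(|S − 1803·78.5| ≥ 1578) ≤ Var(S)/1578² = 247750.23/2490084 = 0.0995.

0.0995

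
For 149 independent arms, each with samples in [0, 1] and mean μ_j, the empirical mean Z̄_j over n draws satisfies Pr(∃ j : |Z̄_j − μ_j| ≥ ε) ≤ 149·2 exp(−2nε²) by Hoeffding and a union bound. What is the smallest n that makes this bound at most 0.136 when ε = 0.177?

123

Need 2·149·exp(−2nε²) ≤ 0.136, i.e. exp(−2nε²) ≤ 0.136/298.
So 2nε² ≥ ln(298/0.136) = 7.692194.
Hence n ≥ 7.692194/(2·0.177²) = 122.765.
The smallest integer n is 123.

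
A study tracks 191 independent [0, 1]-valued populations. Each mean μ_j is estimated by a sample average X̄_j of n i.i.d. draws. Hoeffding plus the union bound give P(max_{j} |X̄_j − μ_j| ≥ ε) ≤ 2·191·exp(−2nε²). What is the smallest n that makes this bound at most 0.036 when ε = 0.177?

Need 2·191·exp(−2nε²) ≤ 0.036, i.e. exp(−2nε²) ≤ 0.036/382.
So 2nε² ≥ ln(382/0.036) = 9.269657.
Hence n ≥ 9.269657/(2·0.177²) = 147.941.
The smallest integer n is 148.

148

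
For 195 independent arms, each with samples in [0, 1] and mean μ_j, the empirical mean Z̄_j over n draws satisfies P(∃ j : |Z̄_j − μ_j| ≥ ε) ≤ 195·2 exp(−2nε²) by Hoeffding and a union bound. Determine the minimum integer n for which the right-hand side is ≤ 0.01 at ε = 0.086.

Need 2·195·exp(−2nε²) ≤ 0.01, i.e. exp(−2nε²) ≤ 0.01/390.
So 2nε² ≥ ln(390/0.01) = 10.571317.
Hence n ≥ 10.571317/(2·0.086²) = 714.664.
The smallest integer n is 715.

715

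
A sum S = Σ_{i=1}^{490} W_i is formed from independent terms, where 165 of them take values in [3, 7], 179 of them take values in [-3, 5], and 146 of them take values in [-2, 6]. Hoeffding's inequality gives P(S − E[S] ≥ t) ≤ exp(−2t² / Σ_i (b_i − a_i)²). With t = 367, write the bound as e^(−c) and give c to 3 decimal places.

Σ(b_i − a_i)² = 165·4² + 179·8² + 146·8² = 23440.
c = 2t² / 23440 = 2·367² / 23440 = 11.4922.

11.492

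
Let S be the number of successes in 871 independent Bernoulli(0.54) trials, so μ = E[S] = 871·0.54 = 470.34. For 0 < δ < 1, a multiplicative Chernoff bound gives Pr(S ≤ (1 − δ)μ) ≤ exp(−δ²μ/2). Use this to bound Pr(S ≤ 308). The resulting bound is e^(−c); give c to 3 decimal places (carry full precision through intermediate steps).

Write 308 = (1 − δ)μ, so δ = 1 − 308/470.34 = 0.3451546…
Then the exponent is δ²μ/2 = (μ − 308)²/(2μ) = 28.016196.

28.016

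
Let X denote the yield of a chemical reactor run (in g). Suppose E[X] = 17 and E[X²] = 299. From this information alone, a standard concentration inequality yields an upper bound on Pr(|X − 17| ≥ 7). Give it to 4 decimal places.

0.2041

The first two moments determine the variance, so Chebyshev's inequality is the sharpest standard bound available.
Var(X) = E[X²] − (E[X])² = 299 − 289 = 10.
Chebyshev's inequality: Pr(|X − μ| ≥ t) ≤ Var(X)/t² = 10/49 = 0.2041.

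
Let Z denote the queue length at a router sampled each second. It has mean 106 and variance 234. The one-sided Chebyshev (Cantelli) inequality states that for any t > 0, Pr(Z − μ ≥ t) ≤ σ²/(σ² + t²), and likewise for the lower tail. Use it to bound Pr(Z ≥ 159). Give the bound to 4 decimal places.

Here σ² = 234 and t = 53, so σ² + t² = 3043.
Cantelli's bound: 234/3043 = 0.0769.

0.0769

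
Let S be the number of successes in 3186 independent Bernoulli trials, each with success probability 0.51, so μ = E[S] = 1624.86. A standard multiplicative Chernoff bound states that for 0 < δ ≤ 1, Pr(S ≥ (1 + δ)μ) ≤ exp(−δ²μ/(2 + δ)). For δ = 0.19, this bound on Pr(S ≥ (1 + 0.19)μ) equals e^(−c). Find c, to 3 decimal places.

26.784

c = δ²μ/(2 + δ) = 0.19²·1624.86/(2 + 0.19) = 26.7842.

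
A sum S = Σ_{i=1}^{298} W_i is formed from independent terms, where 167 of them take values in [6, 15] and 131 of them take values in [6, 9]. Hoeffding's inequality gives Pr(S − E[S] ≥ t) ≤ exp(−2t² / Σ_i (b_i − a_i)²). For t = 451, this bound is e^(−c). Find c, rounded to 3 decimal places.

27.662

Σ(b_i − a_i)² = 167·9² + 131·3² = 14706.
c = 2t² / 14706 = 2·451² / 14706 = 27.6623.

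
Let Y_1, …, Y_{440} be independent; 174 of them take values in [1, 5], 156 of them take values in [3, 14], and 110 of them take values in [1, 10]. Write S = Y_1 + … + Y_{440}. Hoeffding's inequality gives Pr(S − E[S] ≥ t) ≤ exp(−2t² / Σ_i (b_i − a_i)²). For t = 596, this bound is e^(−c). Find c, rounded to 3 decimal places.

23.240

Σ(b_i − a_i)² = 174·4² + 156·11² + 110·9² = 30570.
c = 2t² / 30570 = 2·596² / 30570 = 23.2395.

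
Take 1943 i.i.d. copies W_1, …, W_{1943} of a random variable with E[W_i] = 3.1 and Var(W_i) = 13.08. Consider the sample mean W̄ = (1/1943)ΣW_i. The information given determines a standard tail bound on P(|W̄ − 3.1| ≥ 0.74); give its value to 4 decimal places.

With mean and variance of each term known, Chebyshev's inequality bounds the deviation of the sum (or sample mean).
Var(W̄) = Var(W_i)/n = 13.08/1943 = 0.0067319.
Chebyshev: P(|W̄ − 3.1| ≥ 0.74) ≤ Var(W̄)/(0.74)² = 13.08/(1943·0.74²) = 0.0123.

0.0123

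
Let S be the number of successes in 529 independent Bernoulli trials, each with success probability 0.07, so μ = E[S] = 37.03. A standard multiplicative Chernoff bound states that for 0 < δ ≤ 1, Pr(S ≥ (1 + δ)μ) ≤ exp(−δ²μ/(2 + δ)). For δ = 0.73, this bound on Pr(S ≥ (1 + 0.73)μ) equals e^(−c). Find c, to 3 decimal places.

c = δ²μ/(2 + δ) = 0.73²·37.03/(2 + 0.73) = 7.2283.

7.228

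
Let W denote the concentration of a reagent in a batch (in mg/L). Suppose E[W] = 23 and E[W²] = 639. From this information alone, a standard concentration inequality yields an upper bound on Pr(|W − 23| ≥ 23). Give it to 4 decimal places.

The first two moments determine the variance, so Chebyshev's inequality is the sharpest standard bound available.
Var(W) = E[W²] − (E[W])² = 639 − 529 = 110.
Chebyshev's inequality: Pr(|W − μ| ≥ t) ≤ Var(W)/t² = 110/529 = 0.2079.

0.2079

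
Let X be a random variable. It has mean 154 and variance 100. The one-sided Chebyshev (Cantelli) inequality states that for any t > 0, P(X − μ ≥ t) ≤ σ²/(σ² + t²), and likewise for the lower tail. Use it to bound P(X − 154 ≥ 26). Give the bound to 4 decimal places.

0.1289

Here σ² = 100 and t = 26, so σ² + t² = 776.
Cantelli's bound: 100/776 = 0.1289.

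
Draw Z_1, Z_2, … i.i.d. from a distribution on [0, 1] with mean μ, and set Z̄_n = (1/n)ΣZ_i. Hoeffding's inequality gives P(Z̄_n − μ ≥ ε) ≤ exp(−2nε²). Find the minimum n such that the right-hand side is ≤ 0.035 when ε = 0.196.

Require exp(−2nε²) ≤ 0.035, i.e. 2nε² ≥ ln(1/0.035) = 3.352407.
So n ≥ 3.352407 / (2·0.196²) = 43.633.
The smallest integer n is 44.

44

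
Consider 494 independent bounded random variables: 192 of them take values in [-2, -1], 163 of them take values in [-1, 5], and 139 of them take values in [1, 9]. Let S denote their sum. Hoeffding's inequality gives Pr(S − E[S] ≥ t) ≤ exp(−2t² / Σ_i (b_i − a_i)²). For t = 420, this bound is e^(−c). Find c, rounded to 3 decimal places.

23.589

Σ(b_i − a_i)² = 192·1² + 163·6² + 139·8² = 14956.
c = 2t² / 14956 = 2·420² / 14956 = 23.5892.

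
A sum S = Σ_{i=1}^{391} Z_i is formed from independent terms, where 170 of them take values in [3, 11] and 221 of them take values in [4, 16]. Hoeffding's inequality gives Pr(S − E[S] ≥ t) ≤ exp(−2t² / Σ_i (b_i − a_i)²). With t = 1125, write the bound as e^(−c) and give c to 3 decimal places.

59.274

Σ(b_i − a_i)² = 170·8² + 221·12² = 42704.
c = 2t² / 42704 = 2·1125² / 42704 = 59.2743.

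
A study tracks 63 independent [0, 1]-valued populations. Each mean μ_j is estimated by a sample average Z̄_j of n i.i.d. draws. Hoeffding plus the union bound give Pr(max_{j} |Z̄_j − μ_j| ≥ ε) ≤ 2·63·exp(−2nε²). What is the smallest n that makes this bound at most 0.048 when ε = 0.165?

Need 2·63·exp(−2nε²) ≤ 0.048, i.e. exp(−2nε²) ≤ 0.048/126.
So 2nε² ≥ ln(126/0.048) = 7.872836.
Hence n ≥ 7.872836/(2·0.165²) = 144.588.
The smallest integer n is 145.

145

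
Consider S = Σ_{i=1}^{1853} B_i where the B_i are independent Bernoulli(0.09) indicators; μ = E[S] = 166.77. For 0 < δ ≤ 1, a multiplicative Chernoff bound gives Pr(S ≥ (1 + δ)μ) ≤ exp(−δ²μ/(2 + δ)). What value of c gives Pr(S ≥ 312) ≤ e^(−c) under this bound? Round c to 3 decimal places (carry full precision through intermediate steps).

Write 312 = (1 + δ)μ, so δ = 312/166.77 − 1 = 0.8708401…
Then the exponent is δ²μ/(2 + δ) = (312 − μ)² / (μ·(2 + δ)) = 44.054040.

44.054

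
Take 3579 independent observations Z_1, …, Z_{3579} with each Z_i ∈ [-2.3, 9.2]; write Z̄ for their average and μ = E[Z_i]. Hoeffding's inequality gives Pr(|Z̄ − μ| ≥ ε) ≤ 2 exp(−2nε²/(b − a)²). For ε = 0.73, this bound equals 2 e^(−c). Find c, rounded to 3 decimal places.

28.843

c = 2nε²/(b − a)² = 2·3579·0.73² / 11.5² = 28.8431.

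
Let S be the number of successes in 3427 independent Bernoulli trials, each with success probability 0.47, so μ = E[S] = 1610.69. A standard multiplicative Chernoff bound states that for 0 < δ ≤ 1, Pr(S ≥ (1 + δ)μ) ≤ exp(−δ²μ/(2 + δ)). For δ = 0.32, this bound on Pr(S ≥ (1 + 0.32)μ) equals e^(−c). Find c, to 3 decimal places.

c = δ²μ/(2 + δ) = 0.32²·1610.69/(2 + 0.32) = 71.0925.

71.093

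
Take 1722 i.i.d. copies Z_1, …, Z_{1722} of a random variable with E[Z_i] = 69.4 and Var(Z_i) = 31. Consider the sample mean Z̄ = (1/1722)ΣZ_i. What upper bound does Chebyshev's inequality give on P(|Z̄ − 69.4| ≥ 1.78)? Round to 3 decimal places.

0.006

Var(Z̄) = Var(Z_i)/n = 31/1722 = 0.018002.
Chebyshev: P(|Z̄ − 69.4| ≥ 1.78) ≤ Var(Z̄)/(1.78)² = 31/(1722·1.78²) = 0.0057.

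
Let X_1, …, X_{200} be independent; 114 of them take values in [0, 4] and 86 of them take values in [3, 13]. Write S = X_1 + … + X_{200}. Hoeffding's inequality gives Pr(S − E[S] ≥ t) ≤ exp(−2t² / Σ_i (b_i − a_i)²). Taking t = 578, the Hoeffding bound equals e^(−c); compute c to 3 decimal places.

64.099

Σ(b_i − a_i)² = 114·4² + 86·10² = 10424.
c = 2t² / 10424 = 2·578² / 10424 = 64.0990.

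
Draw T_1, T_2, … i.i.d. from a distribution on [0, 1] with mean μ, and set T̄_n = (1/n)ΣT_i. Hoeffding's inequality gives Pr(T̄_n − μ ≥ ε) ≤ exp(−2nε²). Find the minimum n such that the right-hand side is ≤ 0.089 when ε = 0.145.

58

Require exp(−2nε²) ≤ 0.089, i.e. 2nε² ≥ ln(1/0.089) = 2.419119.
So n ≥ 2.419119 / (2·0.145²) = 57.530.
The smallest integer n is 58.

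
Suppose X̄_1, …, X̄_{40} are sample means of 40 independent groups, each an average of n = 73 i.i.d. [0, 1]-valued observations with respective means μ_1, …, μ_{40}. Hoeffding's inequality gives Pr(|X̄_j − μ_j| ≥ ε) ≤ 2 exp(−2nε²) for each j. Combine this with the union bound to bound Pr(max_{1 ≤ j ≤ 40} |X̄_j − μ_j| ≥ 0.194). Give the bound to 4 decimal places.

Per-experiment Hoeffding bound: 2·exp(−2·73·0.194²) = 2·exp(−5.49486) = 0.0082157.
Union bound over 40 events: 40·0.0082157 = 0.32863.

0.3286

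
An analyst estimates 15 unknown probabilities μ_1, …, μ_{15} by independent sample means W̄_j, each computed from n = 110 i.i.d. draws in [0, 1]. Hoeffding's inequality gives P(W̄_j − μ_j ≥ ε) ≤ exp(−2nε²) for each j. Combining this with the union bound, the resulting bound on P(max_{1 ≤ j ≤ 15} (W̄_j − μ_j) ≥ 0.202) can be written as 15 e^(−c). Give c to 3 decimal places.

8.977

Union bound over the 15 events: P(max_{1 ≤ j ≤ 15} (W̄_j − μ_j) ≥ 0.202) ≤ 15·exp(−2nε²) = 15 exp(−2·110·0.202²).
So c = 2·110·0.202² = 8.9769.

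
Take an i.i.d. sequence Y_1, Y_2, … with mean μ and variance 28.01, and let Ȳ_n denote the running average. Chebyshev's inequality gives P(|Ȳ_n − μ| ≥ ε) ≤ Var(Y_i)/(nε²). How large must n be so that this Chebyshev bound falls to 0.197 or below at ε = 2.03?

Require 28.01/(n·2.03²) ≤ 0.197, i.e. n ≥ 28.01/(0.197·2.03²) = 34.503.
The smallest integer n is 35.

35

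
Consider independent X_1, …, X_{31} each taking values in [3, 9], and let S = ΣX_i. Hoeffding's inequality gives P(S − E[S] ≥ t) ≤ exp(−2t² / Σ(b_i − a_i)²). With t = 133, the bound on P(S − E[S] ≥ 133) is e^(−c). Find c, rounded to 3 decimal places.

31.701

Σ(b_i − a_i)² = 31·(6)² = 1116.
c = 2t²/1116 = 2·133²/1116 = 31.7007.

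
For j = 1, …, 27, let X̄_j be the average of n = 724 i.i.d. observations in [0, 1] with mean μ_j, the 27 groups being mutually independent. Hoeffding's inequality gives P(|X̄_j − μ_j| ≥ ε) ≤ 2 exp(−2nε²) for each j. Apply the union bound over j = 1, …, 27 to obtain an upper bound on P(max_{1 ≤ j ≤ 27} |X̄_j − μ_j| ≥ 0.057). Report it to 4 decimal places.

Per-experiment Hoeffding bound: 2·exp(−2·724·0.057²) = 2·exp(−4.70455) = 0.018108.
Union bound over 27 events: 27·0.018108 = 0.48891.

0.4889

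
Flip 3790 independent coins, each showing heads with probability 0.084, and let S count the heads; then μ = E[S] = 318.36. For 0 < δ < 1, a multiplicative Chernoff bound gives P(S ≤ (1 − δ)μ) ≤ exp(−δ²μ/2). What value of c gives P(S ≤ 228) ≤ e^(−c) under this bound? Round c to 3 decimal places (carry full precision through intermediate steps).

12.823

Write 228 = (1 − δ)μ, so δ = 1 − 228/318.36 = 0.2838296…
Then the exponent is δ²μ/2 = (μ − 228)²/(2μ) = 12.823423.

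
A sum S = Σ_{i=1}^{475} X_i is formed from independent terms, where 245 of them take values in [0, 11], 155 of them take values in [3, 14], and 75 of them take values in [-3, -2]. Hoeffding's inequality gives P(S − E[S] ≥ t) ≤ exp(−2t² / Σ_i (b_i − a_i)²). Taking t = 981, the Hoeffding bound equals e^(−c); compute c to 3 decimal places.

Σ(b_i − a_i)² = 245·11² + 155·11² + 75·1² = 48475.
c = 2t² / 48475 = 2·981² / 48475 = 39.7055.

39.705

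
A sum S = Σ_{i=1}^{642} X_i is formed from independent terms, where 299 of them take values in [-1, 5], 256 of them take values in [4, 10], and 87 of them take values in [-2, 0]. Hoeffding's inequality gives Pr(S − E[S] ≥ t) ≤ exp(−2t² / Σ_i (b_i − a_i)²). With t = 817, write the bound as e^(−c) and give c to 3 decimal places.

65.672

Σ(b_i − a_i)² = 299·6² + 256·6² + 87·2² = 20328.
c = 2t² / 20328 = 2·817² / 20328 = 65.6719.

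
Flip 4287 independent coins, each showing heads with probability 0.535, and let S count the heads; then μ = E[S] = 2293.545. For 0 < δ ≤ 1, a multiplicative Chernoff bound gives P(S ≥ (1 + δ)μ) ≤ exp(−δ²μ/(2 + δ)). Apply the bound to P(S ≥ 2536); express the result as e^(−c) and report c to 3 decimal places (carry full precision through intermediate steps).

Write 2536 = (1 + δ)μ, so δ = 2536/2293.545 − 1 = 0.1057119…
Then the exponent is δ²μ/(2 + δ) = (2536 − μ)² / (μ·(2 + δ)) = 12.171835.

12.172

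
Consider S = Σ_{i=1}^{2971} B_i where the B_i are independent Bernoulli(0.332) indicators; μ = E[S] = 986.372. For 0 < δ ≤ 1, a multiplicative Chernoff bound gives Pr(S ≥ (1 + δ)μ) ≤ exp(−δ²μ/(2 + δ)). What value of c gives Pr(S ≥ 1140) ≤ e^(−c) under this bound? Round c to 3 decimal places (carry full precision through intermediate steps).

Write 1140 = (1 + δ)μ, so δ = 1140/986.372 − 1 = 0.1557506…
Then the exponent is δ²μ/(2 + δ) = (1140 − μ)² / (μ·(2 + δ)) = 11.099451.

11.099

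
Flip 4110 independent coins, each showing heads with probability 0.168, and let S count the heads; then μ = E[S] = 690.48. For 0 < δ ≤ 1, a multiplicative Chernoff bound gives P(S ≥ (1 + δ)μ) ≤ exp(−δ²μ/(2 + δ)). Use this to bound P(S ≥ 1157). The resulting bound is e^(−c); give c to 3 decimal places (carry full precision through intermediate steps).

117.804

Write 1157 = (1 + δ)μ, so δ = 1157/690.48 − 1 = 0.6756459…
Then the exponent is δ²μ/(2 + δ) = (1157 − μ)² / (μ·(2 + δ)) = 117.804204.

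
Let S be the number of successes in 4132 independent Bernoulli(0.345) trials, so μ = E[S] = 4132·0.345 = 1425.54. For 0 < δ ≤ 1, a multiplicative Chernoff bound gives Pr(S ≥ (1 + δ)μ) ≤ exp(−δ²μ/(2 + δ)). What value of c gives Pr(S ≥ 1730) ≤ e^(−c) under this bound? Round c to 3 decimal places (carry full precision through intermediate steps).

29.376

Write 1730 = (1 + δ)μ, so δ = 1730/1425.54 − 1 = 0.2135752…
Then the exponent is δ²μ/(2 + δ) = (1730 − μ)² / (μ·(2 + δ)) = 29.375603.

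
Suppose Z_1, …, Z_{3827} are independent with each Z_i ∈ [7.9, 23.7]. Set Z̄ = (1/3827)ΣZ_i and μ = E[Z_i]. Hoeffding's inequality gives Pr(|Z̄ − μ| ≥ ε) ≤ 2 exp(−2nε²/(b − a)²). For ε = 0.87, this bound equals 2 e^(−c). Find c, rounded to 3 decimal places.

23.207

c = 2nε²/(b − a)² = 2·3827·0.87² / 15.8² = 23.2067.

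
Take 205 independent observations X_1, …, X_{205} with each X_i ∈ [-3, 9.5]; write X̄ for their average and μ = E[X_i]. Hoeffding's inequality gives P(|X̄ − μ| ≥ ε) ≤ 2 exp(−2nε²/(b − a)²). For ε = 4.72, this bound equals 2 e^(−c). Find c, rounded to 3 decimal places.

58.459

c = 2nε²/(b − a)² = 2·205·4.72² / 12.5² = 58.4585.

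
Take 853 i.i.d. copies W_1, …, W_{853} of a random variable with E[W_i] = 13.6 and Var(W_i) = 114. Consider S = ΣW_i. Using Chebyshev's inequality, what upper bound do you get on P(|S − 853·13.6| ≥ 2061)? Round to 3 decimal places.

Var(S) = n·Var(W_i) = 853·114 = 97242.
Chebyshev: P(|S − 853·13.6| ≥ 2061) ≤ Var(S)/2061² = 97242/4247721 = 0.0229.

0.023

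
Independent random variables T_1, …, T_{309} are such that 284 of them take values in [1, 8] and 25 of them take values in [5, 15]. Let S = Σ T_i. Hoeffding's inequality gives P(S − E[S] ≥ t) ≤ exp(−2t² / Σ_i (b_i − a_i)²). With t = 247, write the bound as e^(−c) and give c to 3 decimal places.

7.433

Σ(b_i − a_i)² = 284·7² + 25·10² = 16416.
c = 2t² / 16416 = 2·247² / 16416 = 7.4329.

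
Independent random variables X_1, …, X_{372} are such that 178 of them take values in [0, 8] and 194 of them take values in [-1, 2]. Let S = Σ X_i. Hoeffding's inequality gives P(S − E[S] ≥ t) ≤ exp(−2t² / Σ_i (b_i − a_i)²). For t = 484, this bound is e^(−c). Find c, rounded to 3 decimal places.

Σ(b_i − a_i)² = 178·8² + 194·3² = 13138.
c = 2t² / 13138 = 2·484² / 13138 = 35.6608.

35.661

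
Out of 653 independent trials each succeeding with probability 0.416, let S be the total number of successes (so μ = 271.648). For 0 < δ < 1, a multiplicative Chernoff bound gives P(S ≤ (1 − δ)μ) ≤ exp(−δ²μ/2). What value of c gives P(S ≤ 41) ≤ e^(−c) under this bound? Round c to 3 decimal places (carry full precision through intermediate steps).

Write 41 = (1 − δ)μ, so δ = 1 − 41/271.648 = 0.8490694…
Then the exponent is δ²μ/2 = (μ − 41)²/(2μ) = 97.918078.

97.918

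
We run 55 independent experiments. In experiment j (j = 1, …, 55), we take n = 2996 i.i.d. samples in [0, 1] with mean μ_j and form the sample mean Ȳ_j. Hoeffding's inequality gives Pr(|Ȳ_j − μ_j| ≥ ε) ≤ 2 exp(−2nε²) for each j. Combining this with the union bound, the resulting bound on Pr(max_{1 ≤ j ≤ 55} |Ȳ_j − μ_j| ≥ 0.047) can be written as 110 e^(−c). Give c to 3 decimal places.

13.236

Union bound over the 55 events: Pr(max_{1 ≤ j ≤ 55} |Ȳ_j − μ_j| ≥ 0.047) ≤ 55·2·exp(−2nε²) = 110 exp(−2·2996·0.047²).
So c = 2·2996·0.047² = 13.2363.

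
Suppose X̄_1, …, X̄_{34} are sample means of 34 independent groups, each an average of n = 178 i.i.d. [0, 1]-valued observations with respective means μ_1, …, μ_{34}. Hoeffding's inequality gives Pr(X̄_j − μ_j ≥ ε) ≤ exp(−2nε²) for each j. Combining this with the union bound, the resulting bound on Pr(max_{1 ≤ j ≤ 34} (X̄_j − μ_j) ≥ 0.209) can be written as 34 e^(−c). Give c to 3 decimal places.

Union bound over the 34 events: Pr(max_{1 ≤ j ≤ 34} (X̄_j − μ_j) ≥ 0.209) ≤ 34·exp(−2nε²) = 34 exp(−2·178·0.209²).
So c = 2·178·0.209² = 15.5504.

15.550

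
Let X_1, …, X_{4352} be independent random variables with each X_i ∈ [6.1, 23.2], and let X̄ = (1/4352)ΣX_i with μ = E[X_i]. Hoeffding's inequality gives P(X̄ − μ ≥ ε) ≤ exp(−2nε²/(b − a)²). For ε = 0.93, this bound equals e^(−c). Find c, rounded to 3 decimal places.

c = 2nε²/(b − a)² = 2·4352·0.93² / 17.1² = 25.7450.

25.745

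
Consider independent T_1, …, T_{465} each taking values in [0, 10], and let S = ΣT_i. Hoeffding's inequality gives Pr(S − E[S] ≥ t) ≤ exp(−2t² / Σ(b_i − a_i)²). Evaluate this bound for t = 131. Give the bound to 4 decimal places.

Σ(b_i − a_i)² = 465·(10)² = 46500.
Exponent = 2·131²/46500 = 0.7381.
Bound = exp(−0.7381) = 0.47802.

0.4780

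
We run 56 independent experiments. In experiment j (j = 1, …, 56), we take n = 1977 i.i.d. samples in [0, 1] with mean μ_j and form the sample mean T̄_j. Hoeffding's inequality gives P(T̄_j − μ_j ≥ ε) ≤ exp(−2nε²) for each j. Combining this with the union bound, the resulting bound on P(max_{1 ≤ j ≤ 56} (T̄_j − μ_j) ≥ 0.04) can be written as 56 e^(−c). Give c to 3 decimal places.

Union bound over the 56 events: P(max_{1 ≤ j ≤ 56} (T̄_j − μ_j) ≥ 0.04) ≤ 56·exp(−2nε²) = 56 exp(−2·1977·0.04²).
So c = 2·1977·0.04² = 6.3264.

6.326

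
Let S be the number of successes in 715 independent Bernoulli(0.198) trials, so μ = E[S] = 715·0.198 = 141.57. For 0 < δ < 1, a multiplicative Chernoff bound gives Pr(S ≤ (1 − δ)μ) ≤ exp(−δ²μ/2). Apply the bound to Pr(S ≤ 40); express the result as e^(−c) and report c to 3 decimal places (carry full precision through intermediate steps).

36.436

Write 40 = (1 − δ)μ, so δ = 1 − 40/141.57 = 0.7174543…
Then the exponent is δ²μ/2 = (μ − 40)²/(2μ) = 36.435915.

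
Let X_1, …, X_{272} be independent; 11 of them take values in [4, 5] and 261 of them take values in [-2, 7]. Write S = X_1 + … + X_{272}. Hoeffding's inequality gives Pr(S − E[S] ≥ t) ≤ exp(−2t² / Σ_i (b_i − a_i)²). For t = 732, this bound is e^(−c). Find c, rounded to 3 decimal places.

Σ(b_i − a_i)² = 11·1² + 261·9² = 21152.
c = 2t² / 21152 = 2·732² / 21152 = 50.6641.

50.664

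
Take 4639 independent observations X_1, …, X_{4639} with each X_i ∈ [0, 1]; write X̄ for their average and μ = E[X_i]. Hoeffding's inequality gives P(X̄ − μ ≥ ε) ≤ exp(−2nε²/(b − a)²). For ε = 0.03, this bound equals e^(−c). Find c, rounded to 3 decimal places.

8.350

c = 2nε²/(b − a)² = 2·4639·0.03² / 1² = 8.3502.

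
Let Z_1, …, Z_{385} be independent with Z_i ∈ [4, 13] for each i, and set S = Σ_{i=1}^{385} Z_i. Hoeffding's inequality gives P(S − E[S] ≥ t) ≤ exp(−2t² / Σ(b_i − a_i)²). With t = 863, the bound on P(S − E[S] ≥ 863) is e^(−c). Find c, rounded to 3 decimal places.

47.765

Σ(b_i − a_i)² = 385·(9)² = 31185.
c = 2t²/31185 = 2·863²/31185 = 47.7646.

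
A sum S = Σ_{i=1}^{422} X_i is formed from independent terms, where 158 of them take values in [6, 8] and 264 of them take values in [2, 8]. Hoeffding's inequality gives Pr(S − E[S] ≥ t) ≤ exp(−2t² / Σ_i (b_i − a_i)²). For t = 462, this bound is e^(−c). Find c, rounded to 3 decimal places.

42.116

Σ(b_i − a_i)² = 158·2² + 264·6² = 10136.
c = 2t² / 10136 = 2·462² / 10136 = 42.1160.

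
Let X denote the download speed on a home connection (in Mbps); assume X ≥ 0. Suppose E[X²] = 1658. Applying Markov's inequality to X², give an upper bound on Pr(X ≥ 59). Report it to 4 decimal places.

Since X ≥ 0, the event {X ≥ 59} is the same as {X² ≥ 3481}.
Markov's inequality applied to X² gives Pr(X² ≥ 3481) ≤ E[X²]/3481 = 1658/3481 = 0.4763.

0.4763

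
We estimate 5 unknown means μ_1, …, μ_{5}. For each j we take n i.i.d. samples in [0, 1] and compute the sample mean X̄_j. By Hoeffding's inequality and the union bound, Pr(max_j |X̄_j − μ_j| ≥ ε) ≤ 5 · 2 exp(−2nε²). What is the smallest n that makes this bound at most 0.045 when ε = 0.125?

Need 2·5·exp(−2nε²) ≤ 0.045, i.e. exp(−2nε²) ≤ 0.045/10.
So 2nε² ≥ ln(10/0.045) = 5.403678.
Hence n ≥ 5.403678/(2·0.125²) = 172.918.
The smallest integer n is 173.

173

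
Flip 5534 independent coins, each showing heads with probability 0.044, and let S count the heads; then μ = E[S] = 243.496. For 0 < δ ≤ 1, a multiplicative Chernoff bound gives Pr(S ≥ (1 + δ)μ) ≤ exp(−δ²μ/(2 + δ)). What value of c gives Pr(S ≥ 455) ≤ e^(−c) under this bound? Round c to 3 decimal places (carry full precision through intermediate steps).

Write 455 = (1 + δ)μ, so δ = 455/243.496 − 1 = 0.8686139…
Then the exponent is δ²μ/(2 + δ) = (455 − μ)² / (μ·(2 + δ)) = 64.043233.

64.043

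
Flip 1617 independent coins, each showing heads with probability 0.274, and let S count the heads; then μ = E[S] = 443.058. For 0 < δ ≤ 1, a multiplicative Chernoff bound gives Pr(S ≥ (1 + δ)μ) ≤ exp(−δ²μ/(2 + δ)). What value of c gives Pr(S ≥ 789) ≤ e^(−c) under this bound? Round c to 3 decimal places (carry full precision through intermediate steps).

97.135

Write 789 = (1 + δ)μ, so δ = 789/443.058 − 1 = 0.7808052…
Then the exponent is δ²μ/(2 + δ) = (789 − μ)² / (μ·(2 + δ)) = 97.134930.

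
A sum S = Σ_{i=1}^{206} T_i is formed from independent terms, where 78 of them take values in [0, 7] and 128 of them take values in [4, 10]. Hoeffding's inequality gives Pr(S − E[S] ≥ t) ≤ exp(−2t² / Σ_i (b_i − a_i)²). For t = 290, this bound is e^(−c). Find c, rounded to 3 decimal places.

19.953

Σ(b_i − a_i)² = 78·7² + 128·6² = 8430.
c = 2t² / 8430 = 2·290² / 8430 = 19.9526.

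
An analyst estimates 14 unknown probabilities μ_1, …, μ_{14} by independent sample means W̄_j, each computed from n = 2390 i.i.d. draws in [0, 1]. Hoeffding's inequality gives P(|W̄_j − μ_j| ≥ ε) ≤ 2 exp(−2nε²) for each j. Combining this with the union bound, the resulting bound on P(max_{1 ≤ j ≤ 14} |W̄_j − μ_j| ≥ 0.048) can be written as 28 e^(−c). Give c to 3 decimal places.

11.013

Union bound over the 14 events: P(max_{1 ≤ j ≤ 14} |W̄_j − μ_j| ≥ 0.048) ≤ 14·2·exp(−2nε²) = 28 exp(−2·2390·0.048²).
So c = 2·2390·0.048² = 11.0131.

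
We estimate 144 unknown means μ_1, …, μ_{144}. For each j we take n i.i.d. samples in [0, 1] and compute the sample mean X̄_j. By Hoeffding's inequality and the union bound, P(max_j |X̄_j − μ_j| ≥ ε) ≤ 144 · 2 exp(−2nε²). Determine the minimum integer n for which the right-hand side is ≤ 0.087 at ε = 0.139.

Need 2·144·exp(−2nε²) ≤ 0.087, i.e. exp(−2nε²) ≤ 0.087/288.
So 2nε² ≥ ln(288/0.087) = 8.104808.
Hence n ≥ 8.104808/(2·0.139²) = 209.741.
The smallest integer n is 210.

210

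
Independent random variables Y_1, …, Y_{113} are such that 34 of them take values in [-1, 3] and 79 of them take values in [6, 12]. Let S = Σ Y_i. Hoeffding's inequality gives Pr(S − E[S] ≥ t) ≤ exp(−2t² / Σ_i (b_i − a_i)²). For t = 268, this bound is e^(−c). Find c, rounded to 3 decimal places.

42.399

Σ(b_i − a_i)² = 34·4² + 79·6² = 3388.
c = 2t² / 3388 = 2·268² / 3388 = 42.3991.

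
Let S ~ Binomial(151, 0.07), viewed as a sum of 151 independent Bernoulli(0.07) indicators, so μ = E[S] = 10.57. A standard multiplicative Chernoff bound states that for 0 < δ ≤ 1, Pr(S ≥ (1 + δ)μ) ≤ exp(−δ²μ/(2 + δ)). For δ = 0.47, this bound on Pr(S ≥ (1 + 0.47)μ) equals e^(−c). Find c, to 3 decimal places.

c = δ²μ/(2 + δ) = 0.47²·10.57/(2 + 0.47) = 0.9453.

0.945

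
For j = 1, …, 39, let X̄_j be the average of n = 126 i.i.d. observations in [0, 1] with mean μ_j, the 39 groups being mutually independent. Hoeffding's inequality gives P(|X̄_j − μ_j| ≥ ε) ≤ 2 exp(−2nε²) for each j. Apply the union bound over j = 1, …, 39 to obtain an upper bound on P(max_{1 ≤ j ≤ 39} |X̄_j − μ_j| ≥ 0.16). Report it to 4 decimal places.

Per-experiment Hoeffding bound: 2·exp(−2·126·0.16²) = 2·exp(−6.45120) = 0.0031573.
Union bound over 39 events: 39·0.0031573 = 0.12313.

0.1231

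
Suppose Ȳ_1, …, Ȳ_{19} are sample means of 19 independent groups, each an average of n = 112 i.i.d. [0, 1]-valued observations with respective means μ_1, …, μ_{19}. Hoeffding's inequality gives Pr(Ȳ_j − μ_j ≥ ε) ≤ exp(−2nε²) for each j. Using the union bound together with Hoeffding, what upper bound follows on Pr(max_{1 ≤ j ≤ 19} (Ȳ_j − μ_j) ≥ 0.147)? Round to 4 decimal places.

0.1502

Per-experiment Hoeffding bound: exp(−2·112·0.147²) = exp(−4.84042) = 0.0079038.
Union bound over 19 events: 19·0.0079038 = 0.15017.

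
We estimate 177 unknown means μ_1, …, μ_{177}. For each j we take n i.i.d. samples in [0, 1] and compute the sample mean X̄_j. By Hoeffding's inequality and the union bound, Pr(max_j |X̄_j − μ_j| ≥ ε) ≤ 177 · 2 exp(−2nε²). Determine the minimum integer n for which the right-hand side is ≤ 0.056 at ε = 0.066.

Need 2·177·exp(−2nε²) ≤ 0.056, i.e. exp(−2nε²) ≤ 0.056/354.
So 2nε² ≥ ln(354/0.056) = 8.751701.
Hence n ≥ 8.751701/(2·0.066²) = 1004.557.
The smallest integer n is 1005.

1005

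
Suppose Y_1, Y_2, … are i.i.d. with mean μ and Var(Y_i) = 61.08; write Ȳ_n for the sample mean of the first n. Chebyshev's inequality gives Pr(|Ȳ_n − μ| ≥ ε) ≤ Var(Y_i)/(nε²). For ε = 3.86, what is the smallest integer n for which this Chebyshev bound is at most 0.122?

34

Require 61.08/(n·3.86²) ≤ 0.122, i.e. n ≥ 61.08/(0.122·3.86²) = 33.602.
The smallest integer n is 34.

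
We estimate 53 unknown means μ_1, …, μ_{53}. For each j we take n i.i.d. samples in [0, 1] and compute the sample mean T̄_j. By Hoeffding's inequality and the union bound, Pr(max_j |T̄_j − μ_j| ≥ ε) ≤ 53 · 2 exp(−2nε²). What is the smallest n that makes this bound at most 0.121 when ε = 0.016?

Need 2·53·exp(−2nε²) ≤ 0.121, i.e. exp(−2nε²) ≤ 0.121/106.
So 2nε² ≥ ln(106/0.121) = 6.775404.
Hence n ≥ 6.775404/(2·0.016²) = 13233.211.
The smallest integer n is 13234.

13234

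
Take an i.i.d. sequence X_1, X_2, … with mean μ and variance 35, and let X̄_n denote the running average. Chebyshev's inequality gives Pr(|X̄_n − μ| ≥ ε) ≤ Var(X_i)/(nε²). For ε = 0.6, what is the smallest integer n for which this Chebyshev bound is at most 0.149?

653

Require 35/(n·0.6²) ≤ 0.149, i.e. n ≥ 35/(0.149·0.6²) = 652.498.
The smallest integer n is 653.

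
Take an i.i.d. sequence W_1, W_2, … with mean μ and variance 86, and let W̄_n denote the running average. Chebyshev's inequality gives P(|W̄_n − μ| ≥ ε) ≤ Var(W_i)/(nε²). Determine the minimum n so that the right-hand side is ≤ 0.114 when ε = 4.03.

Require 86/(n·4.03²) ≤ 0.114, i.e. n ≥ 86/(0.114·4.03²) = 46.450.
The smallest integer n is 47.

47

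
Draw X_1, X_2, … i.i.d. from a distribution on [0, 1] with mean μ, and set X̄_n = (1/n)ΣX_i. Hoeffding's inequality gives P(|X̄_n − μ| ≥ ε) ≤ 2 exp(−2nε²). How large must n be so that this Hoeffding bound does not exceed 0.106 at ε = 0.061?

395

Require 2·exp(−2nε²) ≤ 0.106, i.e. 2nε² ≥ ln(2/0.106) = 2.937463.
So n ≥ 2.937463 / (2·0.061²) = 394.714.
The smallest integer n is 395.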